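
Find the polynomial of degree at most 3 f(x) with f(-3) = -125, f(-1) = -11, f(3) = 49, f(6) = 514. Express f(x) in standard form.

Build the Lagrange basis polynomials:
L_0(x) = (x + 1)(x - 3)(x - 6) / [-108] = -(1/108)x^3 + (2/27)x^2 - (1/12)x - 1/6
L_1(x) = (x + 3)(x - 3)(x - 6) / [56] = (1/56)x^3 - (3/28)x^2 - (9/56)x + 27/28
L_2(x) = (x + 3)(x + 1)(x - 6) / [-72] = -(1/72)x^3 + (1/36)x^2 + (7/24)x + 1/4
L_3(x) = (x + 3)(x + 1)(x - 3) / [189] = (1/189)x^3 + (1/189)x^2 - (1/21)x - 1/21
f(x) = (-125)·L_0 + (-11)·L_1 + 49·L_2 + 514·L_3
  (-125)·L_0(x) = (125/108)x^3 - (250/27)x^2 + (125/12)x + 125/6
  (-11)·L_1(x) = -(11/56)x^3 + (33/28)x^2 + (99/56)x - 297/28
  49·L_2(x) = -(49/72)x^3 + (49/36)x^2 + (343/24)x + 49/4
  514·L_3(x) = (514/189)x^3 + (514/189)x^2 - (514/21)x - 514/21
Adding term by term: 3x^3 - 4x^2 + 2x - 2

f(x) = 3x^3 - 4x^2 + 2x - 2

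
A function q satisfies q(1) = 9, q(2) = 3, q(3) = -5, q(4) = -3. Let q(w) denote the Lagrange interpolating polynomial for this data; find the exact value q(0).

1

Evaluate each Lagrange basis at w = 0:
L_0(0) = (-2)·(-3)·(-4)/[(-1)·(-2)·(-3)] = 4
L_1(0) = (-1)·(-3)·(-4)/[(1)·(-1)·(-2)] = -6
L_2(0) = (-1)·(-2)·(-4)/[(2)·(1)·(-1)] = 4
L_3(0) = (-1)·(-2)·(-3)/[(3)·(2)·(1)] = -1
Sum: 9·(4) + 3·(-6) + (-5)·(4) + (-3)·(-1) = 1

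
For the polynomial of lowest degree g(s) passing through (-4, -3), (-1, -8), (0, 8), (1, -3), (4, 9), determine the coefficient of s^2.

-3451/240

L_0(s) = (s + 1)s(s - 1)(s - 4) / [480] = (1/480)s^4 - (1/120)s^3 - (1/480)s^2 + (1/120)s
L_1(s) = (s + 4)s(s - 1)(s - 4) / [-30] = -(1/30)s^4 + (1/30)s^3 + (8/15)s^2 - (8/15)s
L_2(s) = (s + 4)(s + 1)(s - 1)(s - 4) / [16] = (1/16)s^4 - (17/16)s^2 + 1
L_3(s) = (s + 4)(s + 1)s(s - 4) / [-30] = -(1/30)s^4 - (1/30)s^3 + (8/15)s^2 + (8/15)s
L_4(s) = (s + 4)(s + 1)s(s - 1) / [480] = (1/480)s^4 + (1/120)s^3 - (1/480)s^2 - (1/120)s
g(s) = (-3)·L_0 + (-8)·L_1 + 8·L_2 + (-3)·L_3 + 9·L_4
Only the coefficient of s^2 is needed; take it from each L_i and combine:
(-3)·(-1/480) + (-8)·(8/15) + 8·(-17/16) + (-3)·(8/15) + 9·(-1/480) = -3451/240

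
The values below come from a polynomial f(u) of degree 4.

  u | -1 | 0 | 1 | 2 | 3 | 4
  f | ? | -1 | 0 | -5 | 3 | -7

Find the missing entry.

-77

The 5 known values determine f uniquely (degree ≤ 4).
Evaluate each Lagrange basis at u = -1:
L_0(-1) = (-2)·(-3)·(-4)·(-5)/[(-1)·(-2)·(-3)·(-4)] = 5
L_1(-1) = (-1)·(-3)·(-4)·(-5)/[(1)·(-1)·(-2)·(-3)] = -10
L_2(-1) = (-1)·(-2)·(-4)·(-5)/[(2)·(1)·(-1)·(-2)] = 10
L_3(-1) = (-1)·(-2)·(-3)·(-5)/[(3)·(2)·(1)·(-1)] = -5
L_4(-1) = (-1)·(-2)·(-3)·(-4)/[(4)·(3)·(2)·(1)] = 1
Sum: (-1)·(5) + 0 + (-5)·(10) + 3·(-5) + (-7)·(1) = -77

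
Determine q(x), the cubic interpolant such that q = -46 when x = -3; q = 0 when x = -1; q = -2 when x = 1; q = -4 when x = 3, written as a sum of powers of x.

Newton's divided differences:
q[-3,-1] = (0 - (-46)) / (-1 - (-3)) = 23
q[-1,1] = (-2 - 0) / (1 - (-1)) = -1
q[1,3] = (-4 - (-2)) / (3 - 1) = -1
q[-3,-1,1] = (-1 - 23) / (1 - (-3)) = -6
q[-1,1,3] = (-1 - (-1)) / (3 - (-1)) = 0
q[-3,-1,1,3] = (0 - (-6)) / (3 - (-3)) = 1
q(x) = -46 + 23·(x + 3) + (-6)·(x + 3)(x + 1) + 1·(x + 3)(x + 1)(x - 1)
Expanding: q(x) = x^3 - 3x^2 - 2x + 2

q(x) = x^3 - 3x^2 - 2x + 2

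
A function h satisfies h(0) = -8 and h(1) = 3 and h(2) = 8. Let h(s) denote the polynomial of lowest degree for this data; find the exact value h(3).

7

L_0(3) = (2)·(1)/[(-1)·(-2)] = 1
L_1(3) = (3)·(1)/[(1)·(-1)] = -3
L_2(3) = (3)·(2)/[(2)·(1)] = 3
Sum: (-8)·(1) + 3·(-3) + 8·(3) = 7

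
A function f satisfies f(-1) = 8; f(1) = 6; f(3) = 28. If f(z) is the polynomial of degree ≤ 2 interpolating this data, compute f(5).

Evaluate each Lagrange basis at z = 5:
L_0(5) = (4)·(2)/[(-2)·(-4)] = 1
L_1(5) = (6)·(2)/[(2)·(-2)] = -3
L_2(5) = (6)·(4)/[(4)·(2)] = 3
Sum: 8·(1) + 6·(-3) + 28·(3) = 74

74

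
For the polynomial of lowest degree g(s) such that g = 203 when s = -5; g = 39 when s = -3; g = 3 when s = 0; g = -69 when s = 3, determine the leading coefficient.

-2

The leading coefficient equals the top divided difference g[-5,-3,0,3].
g[-5,-3] = (39 - 203) / (-3 - (-5)) = -82
g[-3,0] = (3 - 39) / (0 - (-3)) = -12
g[0,3] = (-69 - 3) / (3 - 0) = -24
g[-5,-3,0] = (-12 - (-82)) / (0 - (-5)) = 14
g[-3,0,3] = (-24 - (-12)) / (3 - (-3)) = -2
g[-5,-3,0,3] = (-2 - 14) / (3 - (-5)) = -2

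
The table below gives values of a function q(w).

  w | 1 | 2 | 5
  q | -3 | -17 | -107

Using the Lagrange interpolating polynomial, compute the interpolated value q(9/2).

Evaluate each Lagrange basis at w = 9/2:
L_0(9/2) = (5/2)·(-1/2)/[(-1)·(-4)] = -5/16
L_1(9/2) = (7/2)·(-1/2)/[(1)·(-3)] = 7/12
L_2(9/2) = (7/2)·(5/2)/[(4)·(3)] = 35/48
Sum: (-3)·(-5/16) + (-17)·(7/12) + (-107)·(35/48) = -87

-87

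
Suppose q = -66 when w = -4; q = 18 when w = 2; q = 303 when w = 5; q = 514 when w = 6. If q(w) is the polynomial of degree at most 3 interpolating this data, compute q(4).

Evaluate each Lagrange basis at w = 4:
L_0(4) = (2)·(-1)·(-2)/[(-6)·(-9)·(-10)] = -1/135
L_1(4) = (8)·(-1)·(-2)/[(6)·(-3)·(-4)] = 2/9
L_2(4) = (8)·(2)·(-2)/[(9)·(3)·(-1)] = 32/27
L_3(4) = (8)·(2)·(-1)/[(10)·(4)·(1)] = -2/5
Sum: (-66)·(-1/135) + 18·(2/9) + 303·(32/27) + 514·(-2/5) = 158

158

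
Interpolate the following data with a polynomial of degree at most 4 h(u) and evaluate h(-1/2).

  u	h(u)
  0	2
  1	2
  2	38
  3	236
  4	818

Evaluate each Lagrange basis at u = -1/2:
L_0(-1/2) = (-3/2)·(-5/2)·(-7/2)·(-9/2)/[(-1)·(-2)·(-3)·(-4)] = 315/128
L_1(-1/2) = (-1/2)·(-5/2)·(-7/2)·(-9/2)/[(1)·(-1)·(-2)·(-3)] = -105/32
L_2(-1/2) = (-1/2)·(-3/2)·(-7/2)·(-9/2)/[(2)·(1)·(-1)·(-2)] = 189/64
L_3(-1/2) = (-1/2)·(-3/2)·(-5/2)·(-9/2)/[(3)·(2)·(1)·(-1)] = -45/32
L_4(-1/2) = (-1/2)·(-3/2)·(-5/2)·(-7/2)/[(4)·(3)·(2)·(1)] = 35/128
Sum: 2·(315/128) + 2·(-105/32) + 38·(189/64) + 236·(-45/32) + 818·(35/128) = 19/8

19/8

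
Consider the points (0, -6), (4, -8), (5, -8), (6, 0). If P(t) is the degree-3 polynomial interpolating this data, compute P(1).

L_0(1) = (-3)·(-4)·(-5)/[(-4)·(-5)·(-6)] = 1/2
L_1(1) = (1)·(-4)·(-5)/[(4)·(-1)·(-2)] = 5/2
L_2(1) = (1)·(-3)·(-5)/[(5)·(1)·(-1)] = -3
L_3(1) = (1)·(-3)·(-4)/[(6)·(2)·(1)] = 1
Sum: (-6)·(1/2) + (-8)·(5/2) + (-8)·(-3) + 0 = 1

1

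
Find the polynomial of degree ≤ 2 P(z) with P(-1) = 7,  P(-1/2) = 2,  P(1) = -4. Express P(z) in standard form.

P(z) = 3z^2 - (11/2)z - 3/2

Newton's divided differences:
P[-1,-1/2] = (2 - 7) / (-1/2 - (-1)) = -10
P[-1/2,1] = (-4 - 2) / (1 - (-1/2)) = -4
P[-1,-1/2,1] = (-4 - (-10)) / (1 - (-1)) = 3
P(z) = 7 + (-10)·(z + 1) + 3·(z + 1)(z + 1/2)
Expanding: P(z) = 3z^2 - (11/2)z - 3/2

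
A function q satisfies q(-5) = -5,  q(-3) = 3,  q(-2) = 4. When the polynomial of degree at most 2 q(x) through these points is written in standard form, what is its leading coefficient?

L_0(x) = (x + 3)(x + 2) / [6] = (1/6)x^2 + (5/6)x + 1
L_1(x) = (x + 5)(x + 2) / [-2] = -(1/2)x^2 - (7/2)x - 5
L_2(x) = (x + 5)(x + 3) / [3] = (1/3)x^2 + (8/3)x + 5
q(x) = (-5)·L_0 + 3·L_1 + 4·L_2
Only the coefficient of x^2 is needed; take it from each L_i and combine:
(-5)·(1/6) + 3·(-1/2) + 4·(1/3) = -1

-1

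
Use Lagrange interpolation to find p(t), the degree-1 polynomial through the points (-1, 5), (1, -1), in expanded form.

L_0(t) = (t - 1) / [-2] = -(1/2)t + 1/2
L_1(t) = (t + 1) / [2] = (1/2)t + 1/2
p(t) = 5·L_0 + (-1)·L_1
  5·L_0(t) = -(5/2)t + 5/2
  (-1)·L_1(t) = -(1/2)t - 1/2
Adding term by term: -3t + 2

p(t) = -3t + 2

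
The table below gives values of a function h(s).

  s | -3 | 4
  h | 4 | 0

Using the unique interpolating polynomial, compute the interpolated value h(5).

-4/7

Evaluate each Lagrange basis at s = 5:
L_0(5) = (1)/[(-7)] = -1/7
L_1(5) = (8)/[(7)] = 8/7
Sum: 4·(-1/7) + 0 = -4/7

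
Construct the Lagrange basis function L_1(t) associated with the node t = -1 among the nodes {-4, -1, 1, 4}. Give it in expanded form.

L_1(t) = (t + 4)(t - 1)(t - 4) / [(3)·(-2)·(-5)]
       = (t^3 - t^2 - 16t + 16) / (30)

L_1(t) = (1/30)t^3 - (1/30)t^2 - (8/15)t + 8/15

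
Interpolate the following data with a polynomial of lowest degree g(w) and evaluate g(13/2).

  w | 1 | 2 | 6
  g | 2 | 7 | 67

Evaluate each Lagrange basis at w = 13/2:
L_0(13/2) = (9/2)·(1/2)/[(-1)·(-5)] = 9/20
L_1(13/2) = (11/2)·(1/2)/[(1)·(-4)] = -11/16
L_2(13/2) = (11/2)·(9/2)/[(5)·(4)] = 99/80
Sum: 2·(9/20) + 7·(-11/16) + 67·(99/80) = 79

79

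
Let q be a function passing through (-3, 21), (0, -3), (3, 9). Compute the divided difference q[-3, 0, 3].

q[-3,0] = (-3 - 21) / (0 - (-3)) = -8
q[0,3] = (9 - (-3)) / (3 - 0) = 4
q[-3,0,3] = (4 - (-8)) / (3 - (-3)) = 2

2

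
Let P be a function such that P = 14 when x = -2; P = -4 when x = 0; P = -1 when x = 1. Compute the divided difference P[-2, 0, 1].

P[-2,0] = (-4 - 14) / (0 - (-2)) = -9
P[0,1] = (-1 - (-4)) / (1 - 0) = 3
P[-2,0,1] = (3 - (-9)) / (1 - (-2)) = 4

4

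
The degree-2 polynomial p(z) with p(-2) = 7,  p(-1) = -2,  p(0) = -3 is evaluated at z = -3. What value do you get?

L_0(-3) = (-2)·(-3)/[(-1)·(-2)] = 3
L_1(-3) = (-1)·(-3)/[(1)·(-1)] = -3
L_2(-3) = (-1)·(-2)/[(2)·(1)] = 1
Sum: 7·(3) + (-2)·(-3) + (-3)·(1) = 24

24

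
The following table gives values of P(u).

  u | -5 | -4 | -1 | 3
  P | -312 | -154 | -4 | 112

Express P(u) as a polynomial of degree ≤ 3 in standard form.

P(u) = 3u^3 + 3u^2 + 2u - 2

Build the Lagrange basis polynomials:
L_0(u) = (u + 4)(u + 1)(u - 3) / [-32] = -(1/32)u^3 - (1/16)u^2 + (11/32)u + 3/8
L_1(u) = (u + 5)(u + 1)(u - 3) / [21] = (1/21)u^3 + (1/7)u^2 - (13/21)u - 5/7
L_2(u) = (u + 5)(u + 4)(u - 3) / [-48] = -(1/48)u^3 - (1/8)u^2 + (7/48)u + 5/4
L_3(u) = (u + 5)(u + 4)(u + 1) / [224] = (1/224)u^3 + (5/112)u^2 + (29/224)u + 5/56
P(u) = (-312)·L_0 + (-154)·L_1 + (-4)·L_2 + 112·L_3
  (-312)·L_0(u) = (39/4)u^3 + (39/2)u^2 - (429/4)u - 117
  (-154)·L_1(u) = -(22/3)u^3 - 22u^2 + (286/3)u + 110
  (-4)·L_2(u) = (1/12)u^3 + (1/2)u^2 - (7/12)u - 5
  112·L_3(u) = (1/2)u^3 + 5u^2 + (29/2)u + 10
Adding term by term: 3u^3 + 3u^2 + 2u - 2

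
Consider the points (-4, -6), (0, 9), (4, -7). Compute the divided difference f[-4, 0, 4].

f[-4,0] = (9 - (-6)) / (0 - (-4)) = 15/4
f[0,4] = (-7 - 9) / (4 - 0) = -4
f[-4,0,4] = (-4 - 15/4) / (4 - (-4)) = -31/32

-31/32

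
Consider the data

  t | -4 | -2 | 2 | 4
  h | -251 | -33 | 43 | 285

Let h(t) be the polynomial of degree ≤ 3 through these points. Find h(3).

Evaluate each Lagrange basis at t = 3:
L_0(3) = (5)·(1)·(-1)/[(-2)·(-6)·(-8)] = 5/96
L_1(3) = (7)·(1)·(-1)/[(2)·(-4)·(-6)] = -7/48
L_2(3) = (7)·(5)·(-1)/[(6)·(4)·(-2)] = 35/48
L_3(3) = (7)·(5)·(1)/[(8)·(6)·(2)] = 35/96
Sum: (-251)·(5/96) + (-33)·(-7/48) + 43·(35/48) + 285·(35/96) = 127

127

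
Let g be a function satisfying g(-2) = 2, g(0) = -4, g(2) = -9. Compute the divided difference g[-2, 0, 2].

g[-2,0] = (-4 - 2) / (0 - (-2)) = -3
g[0,2] = (-9 - (-4)) / (2 - 0) = -5/2
g[-2,0,2] = (-5/2 - (-3)) / (2 - (-2)) = 1/8

1/8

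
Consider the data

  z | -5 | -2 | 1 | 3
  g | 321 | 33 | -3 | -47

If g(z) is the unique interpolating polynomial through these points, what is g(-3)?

85

Evaluate each Lagrange basis at z = -3:
L_0(-3) = (-1)·(-4)·(-6)/[(-3)·(-6)·(-8)] = 1/6
L_1(-3) = (2)·(-4)·(-6)/[(3)·(-3)·(-5)] = 16/15
L_2(-3) = (2)·(-1)·(-6)/[(6)·(3)·(-2)] = -1/3
L_3(-3) = (2)·(-1)·(-4)/[(8)·(5)·(2)] = 1/10
Sum: 321·(1/6) + 33·(16/15) + (-3)·(-1/3) + (-47)·(1/10) = 85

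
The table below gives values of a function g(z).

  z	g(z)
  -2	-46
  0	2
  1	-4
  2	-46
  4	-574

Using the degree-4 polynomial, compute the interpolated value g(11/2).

-15593/8

L_0(11/2) = (11/2)·(9/2)·(7/2)·(3/2)/[(-2)·(-3)·(-4)·(-6)] = 231/256
L_1(11/2) = (15/2)·(9/2)·(7/2)·(3/2)/[(2)·(-1)·(-2)·(-4)] = -2835/256
L_2(11/2) = (15/2)·(11/2)·(7/2)·(3/2)/[(3)·(1)·(-1)·(-3)] = 385/16
L_3(11/2) = (15/2)·(11/2)·(9/2)·(3/2)/[(4)·(2)·(1)·(-2)] = -4455/256
L_4(11/2) = (15/2)·(11/2)·(9/2)·(7/2)/[(6)·(4)·(3)·(2)] = 1155/256
Sum: (-46)·(231/256) + 2·(-2835/256) + (-4)·(385/16) + (-46)·(-4455/256) + (-574)·(1155/256) = -15593/8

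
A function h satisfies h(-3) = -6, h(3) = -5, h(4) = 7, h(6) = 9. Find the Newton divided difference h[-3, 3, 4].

71/42

h[-3,3] = (-5 - (-6)) / (3 - (-3)) = 1/6
h[3,4] = (7 - (-5)) / (4 - 3) = 12
h[-3,3,4] = (12 - 1/6) / (4 - (-3)) = 71/42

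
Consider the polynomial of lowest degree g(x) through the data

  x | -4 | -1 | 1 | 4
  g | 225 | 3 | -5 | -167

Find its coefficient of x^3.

-3

Build the Lagrange basis polynomials:
L_0(x) = (x + 1)(x - 1)(x - 4) / [-120] = -(1/120)x^3 + (1/30)x^2 + (1/120)x - 1/30
L_1(x) = (x + 4)(x - 1)(x - 4) / [30] = (1/30)x^3 - (1/30)x^2 - (8/15)x + 8/15
L_2(x) = (x + 4)(x + 1)(x - 4) / [-30] = -(1/30)x^3 - (1/30)x^2 + (8/15)x + 8/15
L_3(x) = (x + 4)(x + 1)(x - 1) / [120] = (1/120)x^3 + (1/30)x^2 - (1/120)x - 1/30
g(x) = 225·L_0 + 3·L_1 + (-5)·L_2 + (-167)·L_3
Only the coefficient of x^3 is needed; take it from each L_i and combine:
225·(-1/120) + 3·(1/30) + (-5)·(-1/30) + (-167)·(1/120) = -3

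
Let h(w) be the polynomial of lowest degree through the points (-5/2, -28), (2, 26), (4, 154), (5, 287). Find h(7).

751

Using Newton's divided-difference form:
h[-5/2,2] = (26 - (-28)) / (2 - (-5/2)) = 12
h[2,4] = (154 - 26) / (4 - 2) = 64
h[4,5] = (287 - 154) / (5 - 4) = 133
h[-5/2,2,4] = (64 - 12) / (4 - (-5/2)) = 8
h[2,4,5] = (133 - 64) / (5 - 2) = 23
h[-5/2,2,4,5] = (23 - 8) / (5 - (-5/2)) = 2
h(7) = -28 + 12·(19/2) + 8·(19/2)·(5) + 2·(19/2)·(5)·(3) = 751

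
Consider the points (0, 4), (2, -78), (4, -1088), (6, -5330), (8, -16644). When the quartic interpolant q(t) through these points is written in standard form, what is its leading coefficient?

-4

L_0(t) = (t - 2)(t - 4)(t - 6)(t - 8) / [384] = (1/384)t^4 - (5/96)t^3 + (35/96)t^2 - (25/24)t + 1
L_1(t) = t(t - 4)(t - 6)(t - 8) / [-96] = -(1/96)t^4 + (3/16)t^3 - (13/12)t^2 + 2t
L_2(t) = t(t - 2)(t - 6)(t - 8) / [64] = (1/64)t^4 - (1/4)t^3 + (19/16)t^2 - (3/2)t
L_3(t) = t(t - 2)(t - 4)(t - 8) / [-96] = -(1/96)t^4 + (7/48)t^3 - (7/12)t^2 + (2/3)t
L_4(t) = t(t - 2)(t - 4)(t - 6) / [384] = (1/384)t^4 - (1/32)t^3 + (11/96)t^2 - (1/8)t
q(t) = 4·L_0 + (-78)·L_1 + (-1088)·L_2 + (-5330)·L_3 + (-16644)·L_4
Only the coefficient of t^4 is needed; take it from each L_i and combine:
4·(1/384) + (-78)·(-1/96) + (-1088)·(1/64) + (-5330)·(-1/96) + (-16644)·(1/384) = -4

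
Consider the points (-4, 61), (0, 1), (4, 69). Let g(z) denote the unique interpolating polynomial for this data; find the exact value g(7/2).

Evaluate each Lagrange basis at z = 7/2:
L_0(7/2) = (7/2)·(-1/2)/[(-4)·(-8)] = -7/128
L_1(7/2) = (15/2)·(-1/2)/[(4)·(-4)] = 15/64
L_2(7/2) = (15/2)·(7/2)/[(8)·(4)] = 105/128
Sum: 61·(-7/128) + 1·(15/64) + 69·(105/128) = 107/2

107/2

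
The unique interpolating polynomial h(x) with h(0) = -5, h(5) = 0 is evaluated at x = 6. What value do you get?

Evaluate each Lagrange basis at x = 6:
L_0(6) = (1)/[(-5)] = -1/5
L_1(6) = (6)/[(5)] = 6/5
Sum: (-5)·(-1/5) + 0 = 1

1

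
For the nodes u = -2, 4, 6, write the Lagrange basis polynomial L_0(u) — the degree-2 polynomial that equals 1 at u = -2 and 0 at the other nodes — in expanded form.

L_0(u) = (u - 4)(u - 6) / [(-6)·(-8)]
       = (u^2 - 10u + 24) / (48)

L_0(u) = (1/48)u^2 - (5/24)u + 1/2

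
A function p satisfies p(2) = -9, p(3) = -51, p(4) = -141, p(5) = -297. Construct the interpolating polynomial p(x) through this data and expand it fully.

Newton's divided differences:
p[2,3] = (-51 - (-9)) / (3 - 2) = -42
p[3,4] = (-141 - (-51)) / (4 - 3) = -90
p[4,5] = (-297 - (-141)) / (5 - 4) = -156
p[2,3,4] = (-90 - (-42)) / (4 - 2) = -24
p[3,4,5] = (-156 - (-90)) / (5 - 3) = -33
p[2,3,4,5] = (-33 - (-24)) / (5 - 2) = -3
p(x) = -9 + (-42)·(x - 2) + (-24)·(x - 2)(x - 3) + (-3)·(x - 2)(x - 3)(x - 4)
Expanding: p(x) = -3x^3 + 3x^2 + 3

p(x) = -3x^3 + 3x^2 + 3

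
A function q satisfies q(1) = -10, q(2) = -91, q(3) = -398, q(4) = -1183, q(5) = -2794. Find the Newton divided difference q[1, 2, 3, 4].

-42

q[1,2] = (-91 - (-10)) / (2 - 1) = -81
q[2,3] = (-398 - (-91)) / (3 - 2) = -307
q[3,4] = (-1183 - (-398)) / (4 - 3) = -785
q[1,2,3] = (-307 - (-81)) / (3 - 1) = -113
q[2,3,4] = (-785 - (-307)) / (4 - 2) = -239
q[1,2,3,4] = (-239 - (-113)) / (4 - 1) = -42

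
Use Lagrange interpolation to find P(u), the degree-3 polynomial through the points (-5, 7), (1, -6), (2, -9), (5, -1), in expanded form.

Build the Lagrange basis polynomials:
L_0(u) = (u - 1)(u - 2)(u - 5) / [-420] = -(1/420)u^3 + (2/105)u^2 - (17/420)u + 1/42
L_1(u) = (u + 5)(u - 2)(u - 5) / [24] = (1/24)u^3 - (1/12)u^2 - (25/24)u + 25/12
L_2(u) = (u + 5)(u - 1)(u - 5) / [-21] = -(1/21)u^3 + (1/21)u^2 + (25/21)u - 25/21
L_3(u) = (u + 5)(u - 1)(u - 2) / [120] = (1/120)u^3 + (1/60)u^2 - (13/120)u + 1/12
P(u) = 7·L_0 + (-6)·L_1 + (-9)·L_2 + (-1)·L_3
  7·L_0(u) = -(1/60)u^3 + (2/15)u^2 - (17/60)u + 1/6
  (-6)·L_1(u) = -(1/4)u^3 + (1/2)u^2 + (25/4)u - 25/2
  (-9)·L_2(u) = (3/7)u^3 - (3/7)u^2 - (75/7)u + 75/7
  (-1)·L_3(u) = -(1/120)u^3 - (1/60)u^2 + (13/120)u - 1/12
Adding term by term: (43/280)u^3 + (79/420)u^2 - (1299/280)u - 143/84

P(u) = (43/280)u^3 + (79/420)u^2 - (1299/280)u - 143/84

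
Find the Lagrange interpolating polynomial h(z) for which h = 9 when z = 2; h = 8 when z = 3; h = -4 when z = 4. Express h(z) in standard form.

h(z) = -(11/2)z^2 + (53/2)z - 22

L_0(z) = (z - 3)(z - 4) / [2] = (1/2)z^2 - (7/2)z + 6
L_1(z) = (z - 2)(z - 4) / [-1] = -z^2 + 6z - 8
L_2(z) = (z - 2)(z - 3) / [2] = (1/2)z^2 - (5/2)z + 3
h(z) = 9·L_0 + 8·L_1 + (-4)·L_2
  9·L_0(z) = (9/2)z^2 - (63/2)z + 54
  8·L_1(z) = -8z^2 + 48z - 64
  (-4)·L_2(z) = -2z^2 + 10z - 12
Adding term by term: -(11/2)z^2 + (53/2)z - 22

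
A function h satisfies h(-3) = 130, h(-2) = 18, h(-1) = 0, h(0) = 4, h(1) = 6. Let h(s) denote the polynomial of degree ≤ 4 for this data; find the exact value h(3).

148

L_0(3) = (5)·(4)·(3)·(2)/[(-1)·(-2)·(-3)·(-4)] = 5
L_1(3) = (6)·(4)·(3)·(2)/[(1)·(-1)·(-2)·(-3)] = -24
L_2(3) = (6)·(5)·(3)·(2)/[(2)·(1)·(-1)·(-2)] = 45
L_3(3) = (6)·(5)·(4)·(2)/[(3)·(2)·(1)·(-1)] = -40
L_4(3) = (6)·(5)·(4)·(3)/[(4)·(3)·(2)·(1)] = 15
Sum: 130·(5) + 18·(-24) + 0 + 4·(-40) + 6·(15) = 148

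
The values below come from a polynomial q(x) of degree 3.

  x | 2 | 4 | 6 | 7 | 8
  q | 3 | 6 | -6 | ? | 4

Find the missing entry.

The 4 known values determine q uniquely (degree ≤ 3).
Evaluate each Lagrange basis at x = 7:
L_0(7) = (3)·(1)·(-1)/[(-2)·(-4)·(-6)] = 1/16
L_1(7) = (5)·(1)·(-1)/[(2)·(-2)·(-4)] = -5/16
L_2(7) = (5)·(3)·(-1)/[(4)·(2)·(-2)] = 15/16
L_3(7) = (5)·(3)·(1)/[(6)·(4)·(2)] = 5/16
Sum: 3·(1/16) + 6·(-5/16) + (-6)·(15/16) + 4·(5/16) = -97/16

-97/16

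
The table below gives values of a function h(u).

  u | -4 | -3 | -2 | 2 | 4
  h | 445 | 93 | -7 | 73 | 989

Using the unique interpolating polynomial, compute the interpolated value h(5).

2317

Evaluate each Lagrange basis at u = 5:
L_0(5) = (8)·(7)·(3)·(1)/[(-1)·(-2)·(-6)·(-8)] = 7/4
L_1(5) = (9)·(7)·(3)·(1)/[(1)·(-1)·(-5)·(-7)] = -27/5
L_2(5) = (9)·(8)·(3)·(1)/[(2)·(1)·(-4)·(-6)] = 9/2
L_3(5) = (9)·(8)·(7)·(1)/[(6)·(5)·(4)·(-2)] = -21/10
L_4(5) = (9)·(8)·(7)·(3)/[(8)·(7)·(6)·(2)] = 9/4
Sum: 445·(7/4) + 93·(-27/5) + (-7)·(9/2) + 73·(-21/10) + 989·(9/4) = 2317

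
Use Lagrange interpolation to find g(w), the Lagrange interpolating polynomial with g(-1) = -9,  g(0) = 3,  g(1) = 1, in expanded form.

g(w) = -7w^2 + 5w + 3

Build the Lagrange basis polynomials:
L_0(w) = w(w - 1) / [2] = (1/2)w^2 - (1/2)w
L_1(w) = (w + 1)(w - 1) / [-1] = -w^2 + 1
L_2(w) = (w + 1)w / [2] = (1/2)w^2 + (1/2)w
g(w) = (-9)·L_0 + 3·L_1 + 1·L_2
  (-9)·L_0(w) = -(9/2)w^2 + (9/2)w
  3·L_1(w) = -3w^2 + 3
  1·L_2(w) = (1/2)w^2 + (1/2)w
Adding term by term: -7w^2 + 5w + 3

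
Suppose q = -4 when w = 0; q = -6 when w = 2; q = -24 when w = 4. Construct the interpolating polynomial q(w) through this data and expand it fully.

Build the Lagrange basis polynomials:
L_0(w) = (w - 2)(w - 4) / [8] = (1/8)w^2 - (3/4)w + 1
L_1(w) = w(w - 4) / [-4] = -(1/4)w^2 + w
L_2(w) = w(w - 2) / [8] = (1/8)w^2 - (1/4)w
q(w) = (-4)·L_0 + (-6)·L_1 + (-24)·L_2
  (-4)·L_0(w) = -(1/2)w^2 + 3w - 4
  (-6)·L_1(w) = (3/2)w^2 - 6w
  (-24)·L_2(w) = -3w^2 + 6w
Adding term by term: -2w^2 + 3w - 4

q(w) = -2w^2 + 3w - 4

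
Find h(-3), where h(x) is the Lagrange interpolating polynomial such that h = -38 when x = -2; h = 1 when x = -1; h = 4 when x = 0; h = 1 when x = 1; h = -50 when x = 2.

-215

Evaluate each Lagrange basis at x = -3:
L_0(-3) = (-2)·(-3)·(-4)·(-5)/[(-1)·(-2)·(-3)·(-4)] = 5
L_1(-3) = (-1)·(-3)·(-4)·(-5)/[(1)·(-1)·(-2)·(-3)] = -10
L_2(-3) = (-1)·(-2)·(-4)·(-5)/[(2)·(1)·(-1)·(-2)] = 10
L_3(-3) = (-1)·(-2)·(-3)·(-5)/[(3)·(2)·(1)·(-1)] = -5
L_4(-3) = (-1)·(-2)·(-3)·(-4)/[(4)·(3)·(2)·(1)] = 1
Sum: (-38)·(5) + 1·(-10) + 4·(10) + 1·(-5) + (-50)·(1) = -215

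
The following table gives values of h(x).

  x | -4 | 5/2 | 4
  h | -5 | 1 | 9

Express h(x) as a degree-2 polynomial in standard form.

L_0(x) = (x - 5/2)(x - 4) / [52] = (1/52)x^2 - (1/8)x + 5/26
L_1(x) = (x + 4)(x - 4) / [-39/4] = -(4/39)x^2 + 64/39
L_2(x) = (x + 4)(x - 5/2) / [12] = (1/12)x^2 + (1/8)x - 5/6
h(x) = (-5)·L_0 + 1·L_1 + 9·L_2
  (-5)·L_0(x) = -(5/52)x^2 + (5/8)x - 25/26
  1·L_1(x) = -(4/39)x^2 + 64/39
  9·L_2(x) = (3/4)x^2 + (9/8)x - 15/2
Adding term by term: (43/78)x^2 + (7/4)x - 266/39

h(x) = (43/78)x^2 + (7/4)x - 266/39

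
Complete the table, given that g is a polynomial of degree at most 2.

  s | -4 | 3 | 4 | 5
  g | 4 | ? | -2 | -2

-11/6

The 3 known values determine g uniquely (degree ≤ 2).
L_0(3) = (-1)·(-2)/[(-8)·(-9)] = 1/36
L_1(3) = (7)·(-2)/[(8)·(-1)] = 7/4
L_2(3) = (7)·(-1)/[(9)·(1)] = -7/9
Sum: 4·(1/36) + (-2)·(7/4) + (-2)·(-7/9) = -11/6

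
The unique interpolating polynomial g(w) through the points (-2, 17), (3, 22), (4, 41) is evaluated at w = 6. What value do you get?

L_0(6) = (3)·(2)/[(-5)·(-6)] = 1/5
L_1(6) = (8)·(2)/[(5)·(-1)] = -16/5
L_2(6) = (8)·(3)/[(6)·(1)] = 4
Sum: 17·(1/5) + 22·(-16/5) + 41·(4) = 97

97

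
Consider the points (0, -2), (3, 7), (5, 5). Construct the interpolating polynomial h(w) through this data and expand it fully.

h(w) = -(4/5)w^2 + (27/5)w - 2

L_0(w) = (w - 3)(w - 5) / [15] = (1/15)w^2 - (8/15)w + 1
L_1(w) = w(w - 5) / [-6] = -(1/6)w^2 + (5/6)w
L_2(w) = w(w - 3) / [10] = (1/10)w^2 - (3/10)w
h(w) = (-2)·L_0 + 7·L_1 + 5·L_2
  (-2)·L_0(w) = -(2/15)w^2 + (16/15)w - 2
  7·L_1(w) = -(7/6)w^2 + (35/6)w
  5·L_2(w) = (1/2)w^2 - (3/2)w
Adding term by term: -(4/5)w^2 + (27/5)w - 2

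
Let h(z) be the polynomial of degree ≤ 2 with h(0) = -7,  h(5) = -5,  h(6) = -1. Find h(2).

-49/5

L_0(2) = (-3)·(-4)/[(-5)·(-6)] = 2/5
L_1(2) = (2)·(-4)/[(5)·(-1)] = 8/5
L_2(2) = (2)·(-3)/[(6)·(1)] = -1
Sum: (-7)·(2/5) + (-5)·(8/5) + (-1)·(-1) = -49/5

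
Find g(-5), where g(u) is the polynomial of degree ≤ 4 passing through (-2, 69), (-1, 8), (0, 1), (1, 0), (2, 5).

1776

Using Newton's divided-difference form:
g[-2,-1] = (8 - 69) / (-1 - (-2)) = -61
g[-1,0] = (1 - 8) / (0 - (-1)) = -7
g[0,1] = (0 - 1) / (1 - 0) = -1
g[1,2] = (5 - 0) / (2 - 1) = 5
g[-2,-1,0] = (-7 - (-61)) / (0 - (-2)) = 27
g[-1,0,1] = (-1 - (-7)) / (1 - (-1)) = 3
g[0,1,2] = (5 - (-1)) / (2 - 0) = 3
g[-2,-1,0,1] = (3 - 27) / (1 - (-2)) = -8
g[-1,0,1,2] = (3 - 3) / (2 - (-1)) = 0
g[-2,-1,0,1,2] = (0 - (-8)) / (2 - (-2)) = 2
g(-5) = 69 + (-61)·(-3) + 27·(-3)·(-4) + (-8)·(-3)·(-4)·(-5) + 2·(-3)·(-4)·(-5)·(-6) = 1776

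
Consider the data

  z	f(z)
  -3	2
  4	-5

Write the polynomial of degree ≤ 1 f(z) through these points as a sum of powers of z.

Build the Lagrange basis polynomials:
L_0(z) = (z - 4) / [-7] = -(1/7)z + 4/7
L_1(z) = (z + 3) / [7] = (1/7)z + 3/7
f(z) = 2·L_0 + (-5)·L_1
  2·L_0(z) = -(2/7)z + 8/7
  (-5)·L_1(z) = -(5/7)z - 15/7
Adding term by term: -z - 1

f(z) = -z - 1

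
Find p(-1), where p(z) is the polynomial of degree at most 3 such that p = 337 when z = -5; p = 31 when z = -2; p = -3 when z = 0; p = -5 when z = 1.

Using Newton's divided-difference form:
p[-5,-2] = (31 - 337) / (-2 - (-5)) = -102
p[-2,0] = (-3 - 31) / (0 - (-2)) = -17
p[0,1] = (-5 - (-3)) / (1 - 0) = -2
p[-5,-2,0] = (-17 - (-102)) / (0 - (-5)) = 17
p[-2,0,1] = (-2 - (-17)) / (1 - (-2)) = 5
p[-5,-2,0,1] = (5 - 17) / (1 - (-5)) = -2
p(-1) = 337 + (-102)·(4) + 17·(4)·(1) + (-2)·(4)·(1)·(-1) = 5

5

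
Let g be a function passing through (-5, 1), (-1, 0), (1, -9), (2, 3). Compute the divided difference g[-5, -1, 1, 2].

g[-5,-1] = (0 - 1) / (-1 - (-5)) = -1/4
g[-1,1] = (-9 - 0) / (1 - (-1)) = -9/2
g[1,2] = (3 - (-9)) / (2 - 1) = 12
g[-5,-1,1] = (-9/2 - (-1/4)) / (1 - (-5)) = -17/24
g[-1,1,2] = (12 - (-9/2)) / (2 - (-1)) = 11/2
g[-5,-1,1,2] = (11/2 - (-17/24)) / (2 - (-5)) = 149/168

149/168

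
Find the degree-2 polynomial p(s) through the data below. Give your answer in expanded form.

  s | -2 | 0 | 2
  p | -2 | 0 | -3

Newton's divided differences:
p[-2,0] = (0 - (-2)) / (0 - (-2)) = 1
p[0,2] = (-3 - 0) / (2 - 0) = -3/2
p[-2,0,2] = (-3/2 - 1) / (2 - (-2)) = -5/8
p(s) = -2 + 1·(s + 2) + (-5/8)·(s + 2)s
Expanding: p(s) = -(5/8)s^2 - (1/4)s

p(s) = -(5/8)s^2 - (1/4)s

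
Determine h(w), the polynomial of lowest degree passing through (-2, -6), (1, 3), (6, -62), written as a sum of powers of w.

Newton's divided differences:
h[-2,1] = (3 - (-6)) / (1 - (-2)) = 3
h[1,6] = (-62 - 3) / (6 - 1) = -13
h[-2,1,6] = (-13 - 3) / (6 - (-2)) = -2
h(w) = -6 + 3·(w + 2) + (-2)·(w + 2)(w - 1)
Expanding: h(w) = -2w^2 + w + 4

h(w) = -2w^2 + w + 4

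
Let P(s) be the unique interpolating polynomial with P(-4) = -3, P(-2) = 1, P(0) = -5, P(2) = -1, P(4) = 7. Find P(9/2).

L_0(9/2) = (13/2)·(9/2)·(5/2)·(1/2)/[(-2)·(-4)·(-6)·(-8)] = 195/2048
L_1(9/2) = (17/2)·(9/2)·(5/2)·(1/2)/[(2)·(-2)·(-4)·(-6)] = -255/512
L_2(9/2) = (17/2)·(13/2)·(5/2)·(1/2)/[(4)·(2)·(-2)·(-4)] = 1105/1024
L_3(9/2) = (17/2)·(13/2)·(9/2)·(1/2)/[(6)·(4)·(2)·(-2)] = -663/512
L_4(9/2) = (17/2)·(13/2)·(9/2)·(5/2)/[(8)·(6)·(4)·(2)] = 3315/2048
Sum: (-3)·(195/2048) + 1·(-255/512) + (-5)·(1105/1024) + (-1)·(-663/512) + 7·(3315/2048) = 6601/1024

6601/1024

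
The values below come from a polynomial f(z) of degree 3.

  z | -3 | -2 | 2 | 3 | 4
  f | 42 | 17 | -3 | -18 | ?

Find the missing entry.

The 4 known values determine f uniquely (degree ≤ 3).
L_0(4) = (6)·(2)·(1)/[(-1)·(-5)·(-6)] = -2/5
L_1(4) = (7)·(2)·(1)/[(1)·(-4)·(-5)] = 7/10
L_2(4) = (7)·(6)·(1)/[(5)·(4)·(-1)] = -21/10
L_3(4) = (7)·(6)·(2)/[(6)·(5)·(1)] = 14/5
Sum: 42·(-2/5) + 17·(7/10) + (-3)·(-21/10) + (-18)·(14/5) = -49

-49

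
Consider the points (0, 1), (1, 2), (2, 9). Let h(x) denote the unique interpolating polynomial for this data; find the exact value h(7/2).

L_0(7/2) = (5/2)·(3/2)/[(-1)·(-2)] = 15/8
L_1(7/2) = (7/2)·(3/2)/[(1)·(-1)] = -21/4
L_2(7/2) = (7/2)·(5/2)/[(2)·(1)] = 35/8
Sum: 1·(15/8) + 2·(-21/4) + 9·(35/8) = 123/4

123/4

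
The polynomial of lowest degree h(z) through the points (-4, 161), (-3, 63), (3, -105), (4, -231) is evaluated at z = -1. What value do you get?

Using Newton's divided-difference form:
h[-4,-3] = (63 - 161) / (-3 - (-4)) = -98
h[-3,3] = (-105 - 63) / (3 - (-3)) = -28
h[3,4] = (-231 - (-105)) / (4 - 3) = -126
h[-4,-3,3] = (-28 - (-98)) / (3 - (-4)) = 10
h[-3,3,4] = (-126 - (-28)) / (4 - (-3)) = -14
h[-4,-3,3,4] = (-14 - 10) / (4 - (-4)) = -3
h(-1) = 161 + (-98)·(3) + 10·(3)·(2) + (-3)·(3)·(2)·(-4) = -1

-1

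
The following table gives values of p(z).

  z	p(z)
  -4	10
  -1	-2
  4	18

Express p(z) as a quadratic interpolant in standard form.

p(z) = z^2 + z - 2

Build the Lagrange basis polynomials:
L_0(z) = (z + 1)(z - 4) / [24] = (1/24)z^2 - (1/8)z - 1/6
L_1(z) = (z + 4)(z - 4) / [-15] = -(1/15)z^2 + 16/15
L_2(z) = (z + 4)(z + 1) / [40] = (1/40)z^2 + (1/8)z + 1/10
p(z) = 10·L_0 + (-2)·L_1 + 18·L_2
  10·L_0(z) = (5/12)z^2 - (5/4)z - 5/3
  (-2)·L_1(z) = (2/15)z^2 - 32/15
  18·L_2(z) = (9/20)z^2 + (9/4)z + 9/5
Adding term by term: z^2 + z - 2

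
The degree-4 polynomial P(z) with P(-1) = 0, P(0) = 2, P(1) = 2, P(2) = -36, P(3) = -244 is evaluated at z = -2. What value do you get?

-64

Evaluate each Lagrange basis at z = -2:
L_0(-2) = (-2)·(-3)·(-4)·(-5)/[(-1)·(-2)·(-3)·(-4)] = 5
L_1(-2) = (-1)·(-3)·(-4)·(-5)/[(1)·(-1)·(-2)·(-3)] = -10
L_2(-2) = (-1)·(-2)·(-4)·(-5)/[(2)·(1)·(-1)·(-2)] = 10
L_3(-2) = (-1)·(-2)·(-3)·(-5)/[(3)·(2)·(1)·(-1)] = -5
L_4(-2) = (-1)·(-2)·(-3)·(-4)/[(4)·(3)·(2)·(1)] = 1
Sum: 0 + 2·(-10) + 2·(10) + (-36)·(-5) + (-244)·(1) = -64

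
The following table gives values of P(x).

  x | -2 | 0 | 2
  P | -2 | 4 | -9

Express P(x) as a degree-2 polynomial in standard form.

P(x) = -(19/8)x^2 - (7/4)x + 4

L_0(x) = x(x - 2) / [8] = (1/8)x^2 - (1/4)x
L_1(x) = (x + 2)(x - 2) / [-4] = -(1/4)x^2 + 1
L_2(x) = (x + 2)x / [8] = (1/8)x^2 + (1/4)x
P(x) = (-2)·L_0 + 4·L_1 + (-9)·L_2
  (-2)·L_0(x) = -(1/4)x^2 + (1/2)x
  4·L_1(x) = -x^2 + 4
  (-9)·L_2(x) = -(9/8)x^2 - (9/4)x
Adding term by term: -(19/8)x^2 - (7/4)x + 4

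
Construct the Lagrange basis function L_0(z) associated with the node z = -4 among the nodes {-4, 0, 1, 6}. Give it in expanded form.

L_0(z) = -(1/200)z^3 + (7/200)z^2 - (3/100)z

L_0(z) = z(z - 1)(z - 6) / [(-4)·(-5)·(-10)]
       = (z^3 - 7z^2 + 6z) / (-200)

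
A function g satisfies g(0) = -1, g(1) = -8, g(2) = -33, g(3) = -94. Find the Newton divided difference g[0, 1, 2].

-9

g[0,1] = (-8 - (-1)) / (1 - 0) = -7
g[1,2] = (-33 - (-8)) / (2 - 1) = -25
g[0,1,2] = (-25 - (-7)) / (2 - 0) = -9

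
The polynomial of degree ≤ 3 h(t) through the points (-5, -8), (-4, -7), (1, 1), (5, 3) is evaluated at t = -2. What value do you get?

-4

L_0(-2) = (2)·(-3)·(-7)/[(-1)·(-6)·(-10)] = -7/10
L_1(-2) = (3)·(-3)·(-7)/[(1)·(-5)·(-9)] = 7/5
L_2(-2) = (3)·(2)·(-7)/[(6)·(5)·(-4)] = 7/20
L_3(-2) = (3)·(2)·(-3)/[(10)·(9)·(4)] = -1/20
Sum: (-8)·(-7/10) + (-7)·(7/5) + 1·(7/20) + 3·(-1/20) = -4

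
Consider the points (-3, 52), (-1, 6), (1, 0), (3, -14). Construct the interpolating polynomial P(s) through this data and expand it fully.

P(s) = -s^3 + 2s^2 - 2s + 1

L_0(s) = (s + 1)(s - 1)(s - 3) / [-48] = -(1/48)s^3 + (1/16)s^2 + (1/48)s - 1/16
L_1(s) = (s + 3)(s - 1)(s - 3) / [16] = (1/16)s^3 - (1/16)s^2 - (9/16)s + 9/16
L_2(s) = (s + 3)(s + 1)(s - 3) / [-16] = -(1/16)s^3 - (1/16)s^2 + (9/16)s + 9/16
L_3(s) = (s + 3)(s + 1)(s - 1) / [48] = (1/48)s^3 + (1/16)s^2 - (1/48)s - 1/16
P(s) = 52·L_0 + 6·L_1 + 0·L_2 + (-14)·L_3
  52·L_0(s) = -(13/12)s^3 + (13/4)s^2 + (13/12)s - 13/4
  6·L_1(s) = (3/8)s^3 - (3/8)s^2 - (27/8)s + 27/8
  0·L_2(s) = 0
  (-14)·L_3(s) = -(7/24)s^3 - (7/8)s^2 + (7/24)s + 7/8
Adding term by term: -s^3 + 2s^2 - 2s + 1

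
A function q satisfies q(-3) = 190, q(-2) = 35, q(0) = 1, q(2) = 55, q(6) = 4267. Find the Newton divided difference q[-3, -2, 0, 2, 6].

3

q[-3,-2] = (35 - 190) / (-2 - (-3)) = -155
q[-2,0] = (1 - 35) / (0 - (-2)) = -17
q[0,2] = (55 - 1) / (2 - 0) = 27
q[2,6] = (4267 - 55) / (6 - 2) = 1053
q[-3,-2,0] = (-17 - (-155)) / (0 - (-3)) = 46
q[-2,0,2] = (27 - (-17)) / (2 - (-2)) = 11
q[0,2,6] = (1053 - 27) / (6 - 0) = 171
q[-3,-2,0,2] = (11 - 46) / (2 - (-3)) = -7
q[-2,0,2,6] = (171 - 11) / (6 - (-2)) = 20
q[-3,-2,0,2,6] = (20 - (-7)) / (6 - (-3)) = 3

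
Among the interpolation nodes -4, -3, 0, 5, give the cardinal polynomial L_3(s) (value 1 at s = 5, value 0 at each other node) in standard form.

L_3(s) = (s + 4)(s + 3)s / [(9)·(8)·(5)]
       = (s^3 + 7s^2 + 12s) / (360)

L_3(s) = (1/360)s^3 + (7/360)s^2 + (1/30)s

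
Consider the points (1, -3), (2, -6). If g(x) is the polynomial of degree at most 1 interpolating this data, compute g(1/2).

Evaluate each Lagrange basis at x = 1/2:
L_0(1/2) = (-3/2)/[(-1)] = 3/2
L_1(1/2) = (-1/2)/[(1)] = -1/2
Sum: (-3)·(3/2) + (-6)·(-1/2) = -3/2

-3/2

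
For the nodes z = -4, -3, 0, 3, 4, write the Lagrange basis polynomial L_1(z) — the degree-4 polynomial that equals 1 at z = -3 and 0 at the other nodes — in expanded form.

L_1(z) = (z + 4)z(z - 3)(z - 4) / [(1)·(-3)·(-6)·(-7)]
       = (z^4 - 3z^3 - 16z^2 + 48z) / (-126)

L_1(z) = -(1/126)z^4 + (1/42)z^3 + (8/63)z^2 - (8/21)z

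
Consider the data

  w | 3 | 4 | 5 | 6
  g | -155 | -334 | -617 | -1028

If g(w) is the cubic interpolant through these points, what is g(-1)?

1

Using Newton's divided-difference form:
g[3,4] = (-334 - (-155)) / (4 - 3) = -179
g[4,5] = (-617 - (-334)) / (5 - 4) = -283
g[5,6] = (-1028 - (-617)) / (6 - 5) = -411
g[3,4,5] = (-283 - (-179)) / (5 - 3) = -52
g[4,5,6] = (-411 - (-283)) / (6 - 4) = -64
g[3,4,5,6] = (-64 - (-52)) / (6 - 3) = -4
g(-1) = -155 + (-179)·(-4) + (-52)·(-4)·(-5) + (-4)·(-4)·(-5)·(-6) = 1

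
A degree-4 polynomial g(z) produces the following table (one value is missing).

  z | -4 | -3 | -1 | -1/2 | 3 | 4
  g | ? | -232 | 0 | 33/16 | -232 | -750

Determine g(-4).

-750

The 5 known values determine g uniquely (degree ≤ 4).
L_0(-4) = (-3)·(-7/2)·(-7)·(-8)/[(-2)·(-5/2)·(-6)·(-7)] = 14/5
L_1(-4) = (-1)·(-7/2)·(-7)·(-8)/[(2)·(-1/2)·(-4)·(-5)] = -49/5
L_2(-4) = (-1)·(-3)·(-7)·(-8)/[(5/2)·(1/2)·(-7/2)·(-9/2)] = 128/15
L_3(-4) = (-1)·(-3)·(-7/2)·(-8)/[(6)·(4)·(7/2)·(-1)] = -1
L_4(-4) = (-1)·(-3)·(-7/2)·(-7)/[(7)·(5)·(9/2)·(1)] = 7/15
Sum: (-232)·(14/5) + 0 + 33/16·(128/15) + (-232)·(-1) + (-750)·(7/15) = -750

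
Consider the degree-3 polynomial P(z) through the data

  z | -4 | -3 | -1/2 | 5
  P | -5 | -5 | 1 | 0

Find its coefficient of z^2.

L_0(z) = (z + 3)(z + 1/2)(z - 5) / [-63/2] = -(2/63)z^3 + (1/21)z^2 + (32/63)z + 5/21
L_1(z) = (z + 4)(z + 1/2)(z - 5) / [20] = (1/20)z^3 - (1/40)z^2 - (41/40)z - 1/2
L_2(z) = (z + 4)(z + 3)(z - 5) / [-385/8] = -(8/385)z^3 - (16/385)z^2 + (184/385)z + 96/77
L_3(z) = (z + 4)(z + 3)(z + 1/2) / [396] = (1/396)z^3 + (5/264)z^2 + (31/792)z + 1/66
P(z) = (-5)·L_0 + (-5)·L_1 + 1·L_2 + 0·L_3
Only the coefficient of z^2 is needed; take it from each L_i and combine:
(-5)·(1/21) + (-5)·(-1/40) + 1·(-16/385) + 0·(5/264) = -1429/9240

-1429/9240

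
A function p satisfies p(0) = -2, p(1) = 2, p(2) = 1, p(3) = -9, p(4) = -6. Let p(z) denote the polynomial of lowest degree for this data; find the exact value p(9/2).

Using Newton's divided-difference form:
p[0,1] = (2 - (-2)) / (1 - 0) = 4
p[1,2] = (1 - 2) / (2 - 1) = -1
p[2,3] = (-9 - 1) / (3 - 2) = -10
p[3,4] = (-6 - (-9)) / (4 - 3) = 3
p[0,1,2] = (-1 - 4) / (2 - 0) = -5/2
p[1,2,3] = (-10 - (-1)) / (3 - 1) = -9/2
p[2,3,4] = (3 - (-10)) / (4 - 2) = 13/2
p[0,1,2,3] = (-9/2 - (-5/2)) / (3 - 0) = -2/3
p[1,2,3,4] = (13/2 - (-9/2)) / (4 - 1) = 11/3
p[0,1,2,3,4] = (11/3 - (-2/3)) / (4 - 0) = 13/12
p(9/2) = -2 + 4·(9/2) + (-5/2)·(9/2)·(7/2) + (-2/3)·(9/2)·(7/2)·(5/2) + (13/12)·(9/2)·(7/2)·(5/2)·(3/2) = 919/64

919/64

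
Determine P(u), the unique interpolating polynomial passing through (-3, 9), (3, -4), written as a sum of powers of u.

Build the Lagrange basis polynomials:
L_0(u) = (u - 3) / [-6] = -(1/6)u + 1/2
L_1(u) = (u + 3) / [6] = (1/6)u + 1/2
P(u) = 9·L_0 + (-4)·L_1
  9·L_0(u) = -(3/2)u + 9/2
  (-4)·L_1(u) = -(2/3)u - 2
Adding term by term: -(13/6)u + 5/2

P(u) = -(13/6)u + 5/2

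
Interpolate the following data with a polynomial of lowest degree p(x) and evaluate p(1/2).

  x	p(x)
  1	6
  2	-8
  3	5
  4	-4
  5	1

Evaluate each Lagrange basis at x = 1/2:
L_0(1/2) = (-3/2)·(-5/2)·(-7/2)·(-9/2)/[(-1)·(-2)·(-3)·(-4)] = 315/128
L_1(1/2) = (-1/2)·(-5/2)·(-7/2)·(-9/2)/[(1)·(-1)·(-2)·(-3)] = -105/32
L_2(1/2) = (-1/2)·(-3/2)·(-7/2)·(-9/2)/[(2)·(1)·(-1)·(-2)] = 189/64
L_3(1/2) = (-1/2)·(-3/2)·(-5/2)·(-9/2)/[(3)·(2)·(1)·(-1)] = -45/32
L_4(1/2) = (-1/2)·(-3/2)·(-5/2)·(-7/2)/[(4)·(3)·(2)·(1)] = 35/128
Sum: 6·(315/128) + (-8)·(-105/32) + 5·(189/64) + (-4)·(-45/32) + 1·(35/128) = 7895/128

7895/128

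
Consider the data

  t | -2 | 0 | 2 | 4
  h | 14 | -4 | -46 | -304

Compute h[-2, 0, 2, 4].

-4

h[-2,0] = (-4 - 14) / (0 - (-2)) = -9
h[0,2] = (-46 - (-4)) / (2 - 0) = -21
h[2,4] = (-304 - (-46)) / (4 - 2) = -129
h[-2,0,2] = (-21 - (-9)) / (2 - (-2)) = -3
h[0,2,4] = (-129 - (-21)) / (4 - 0) = -27
h[-2,0,2,4] = (-27 - (-3)) / (4 - (-2)) = -4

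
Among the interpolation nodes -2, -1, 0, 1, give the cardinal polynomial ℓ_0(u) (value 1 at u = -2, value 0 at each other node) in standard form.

ℓ_0(u) = (u + 1)u(u - 1) / [(-1)·(-2)·(-3)]
       = (u^3 - u) / (-6)

ℓ_0(u) = -(1/6)u^3 + (1/6)u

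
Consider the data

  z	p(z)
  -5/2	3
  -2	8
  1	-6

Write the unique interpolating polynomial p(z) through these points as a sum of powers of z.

p(z) = -(88/21)z^2 - (62/7)z + 148/21

Newton's divided differences:
p[-5/2,-2] = (8 - 3) / (-2 - (-5/2)) = 10
p[-2,1] = (-6 - 8) / (1 - (-2)) = -14/3
p[-5/2,-2,1] = (-14/3 - 10) / (1 - (-5/2)) = -88/21
p(z) = 3 + 10·(z + 5/2) + (-88/21)·(z + 5/2)(z + 2)
Expanding: p(z) = -(88/21)z^2 - (62/7)z + 148/21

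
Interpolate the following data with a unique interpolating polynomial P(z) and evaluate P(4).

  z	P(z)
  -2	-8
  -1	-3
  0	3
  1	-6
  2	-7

302

L_0(4) = (5)·(4)·(3)·(2)/[(-1)·(-2)·(-3)·(-4)] = 5
L_1(4) = (6)·(4)·(3)·(2)/[(1)·(-1)·(-2)·(-3)] = -24
L_2(4) = (6)·(5)·(3)·(2)/[(2)·(1)·(-1)·(-2)] = 45
L_3(4) = (6)·(5)·(4)·(2)/[(3)·(2)·(1)·(-1)] = -40
L_4(4) = (6)·(5)·(4)·(3)/[(4)·(3)·(2)·(1)] = 15
Sum: (-8)·(5) + (-3)·(-24) + 3·(45) + (-6)·(-40) + (-7)·(15) = 302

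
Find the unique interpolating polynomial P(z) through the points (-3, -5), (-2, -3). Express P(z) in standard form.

P(z) = 2z + 1

Build the Lagrange basis polynomials:
L_0(z) = (z + 2) / [-1] = -z - 2
L_1(z) = (z + 3) / [1] = z + 3
P(z) = (-5)·L_0 + (-3)·L_1
  (-5)·L_0(z) = 5z + 10
  (-3)·L_1(z) = -3z - 9
Adding term by term: 2z + 1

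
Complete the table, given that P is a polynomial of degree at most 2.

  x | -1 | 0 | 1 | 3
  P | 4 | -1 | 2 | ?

32

The 3 known values determine P uniquely (degree ≤ 2).
Evaluate each Lagrange basis at x = 3:
L_0(3) = (3)·(2)/[(-1)·(-2)] = 3
L_1(3) = (4)·(2)/[(1)·(-1)] = -8
L_2(3) = (4)·(3)/[(2)·(1)] = 6
Sum: 4·(3) + (-1)·(-8) + 2·(6) = 32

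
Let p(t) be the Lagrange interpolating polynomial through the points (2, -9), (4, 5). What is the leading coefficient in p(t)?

L_0(t) = (t - 4) / [-2] = -(1/2)t + 2
L_1(t) = (t - 2) / [2] = (1/2)t - 1
p(t) = (-9)·L_0 + 5·L_1
Only the coefficient of t is needed; take it from each L_i and combine:
(-9)·(-1/2) + 5·(1/2) = 7

7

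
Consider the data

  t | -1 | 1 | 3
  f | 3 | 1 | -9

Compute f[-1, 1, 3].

-1

f[-1,1] = (1 - 3) / (1 - (-1)) = -1
f[1,3] = (-9 - 1) / (3 - 1) = -5
f[-1,1,3] = (-5 - (-1)) / (3 - (-1)) = -1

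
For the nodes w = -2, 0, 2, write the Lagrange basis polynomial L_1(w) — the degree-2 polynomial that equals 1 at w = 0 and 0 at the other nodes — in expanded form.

L_1(w) = -(1/4)w^2 + 1

L_1(w) = (w + 2)(w - 2) / [(2)·(-2)]
       = (w^2 - 4) / (-4)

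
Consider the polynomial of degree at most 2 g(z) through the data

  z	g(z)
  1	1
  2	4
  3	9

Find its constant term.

0

L_0(z) = (z - 2)(z - 3) / [2] = (1/2)z^2 - (5/2)z + 3
L_1(z) = (z - 1)(z - 3) / [-1] = -z^2 + 4z - 3
L_2(z) = (z - 1)(z - 2) / [2] = (1/2)z^2 - (3/2)z + 1
g(z) = 1·L_0 + 4·L_1 + 9·L_2
Only the constant term is needed; take it from each L_i and combine:
1·(3) + 4·(-3) + 9·(1) = 0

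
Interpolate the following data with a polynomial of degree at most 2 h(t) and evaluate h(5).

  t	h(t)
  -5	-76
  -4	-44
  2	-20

L_0(5) = (9)·(3)/[(-1)·(-7)] = 27/7
L_1(5) = (10)·(3)/[(1)·(-6)] = -5
L_2(5) = (10)·(9)/[(7)·(6)] = 15/7
Sum: (-76)·(27/7) + (-44)·(-5) + (-20)·(15/7) = -116

-116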